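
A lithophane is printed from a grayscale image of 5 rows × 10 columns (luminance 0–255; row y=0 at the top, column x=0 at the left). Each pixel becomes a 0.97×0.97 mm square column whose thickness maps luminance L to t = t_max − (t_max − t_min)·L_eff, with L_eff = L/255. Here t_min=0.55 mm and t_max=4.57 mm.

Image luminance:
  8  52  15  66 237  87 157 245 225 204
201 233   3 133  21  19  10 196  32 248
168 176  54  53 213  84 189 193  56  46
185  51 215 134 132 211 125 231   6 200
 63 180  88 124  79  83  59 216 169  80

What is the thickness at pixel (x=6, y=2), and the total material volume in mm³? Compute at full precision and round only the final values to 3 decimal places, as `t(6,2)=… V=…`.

t(6,2)=1.590 V=122.215

span = t_max - t_min = 4.57 - 0.55 = 4.020
L(6,2) = 189, L_eff = 189/255 = 0.741176
t(6,2) = 4.57 - 4.020·0.741176 = 1.590
Σt over all 5·10 pixels = 55204/425 ≈ 129.8917647
V = pitch²·Σt = 0.97²·55204/425 = 122.215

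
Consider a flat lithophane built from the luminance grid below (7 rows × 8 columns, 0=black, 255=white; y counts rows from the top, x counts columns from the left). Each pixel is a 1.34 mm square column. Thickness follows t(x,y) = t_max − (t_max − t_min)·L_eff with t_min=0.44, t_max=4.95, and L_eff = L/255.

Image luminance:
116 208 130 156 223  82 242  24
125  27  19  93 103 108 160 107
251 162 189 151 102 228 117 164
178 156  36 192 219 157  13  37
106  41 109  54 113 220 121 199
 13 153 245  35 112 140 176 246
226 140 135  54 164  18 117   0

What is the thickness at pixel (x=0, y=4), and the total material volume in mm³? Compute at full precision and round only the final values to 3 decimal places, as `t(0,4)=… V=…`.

span = t_max - t_min = 4.95 - 0.44 = 4.510
L(0,4) = 106, L_eff = 106/255 = 0.415686
t(0,4) = 4.95 - 4.510·0.415686 = 3.075
Σt over all 7·8 pixels = 317999/2125 ≈ 149.6465882
V = pitch²·Σt = 1.34²·317999/2125 = 268.705

t(0,4)=3.075 V=268.705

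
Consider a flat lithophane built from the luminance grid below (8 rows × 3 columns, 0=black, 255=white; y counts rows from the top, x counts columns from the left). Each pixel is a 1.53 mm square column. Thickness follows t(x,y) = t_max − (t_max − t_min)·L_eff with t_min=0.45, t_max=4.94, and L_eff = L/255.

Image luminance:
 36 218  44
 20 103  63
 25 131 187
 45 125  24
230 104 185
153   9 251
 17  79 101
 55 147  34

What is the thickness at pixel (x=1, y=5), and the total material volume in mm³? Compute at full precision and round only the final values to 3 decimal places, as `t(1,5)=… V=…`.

span = t_max - t_min = 4.94 - 0.45 = 4.490
L(1,5) = 9, L_eff = 9/255 = 0.035294
t(1,5) = 4.94 - 4.490·0.035294 = 4.782
Σt over all 8·3 pixels = 975983/12750 ≈ 76.5476863
V = pitch²·Σt = 1.53²·975983/12750 = 179.190

t(1,5)=4.782 V=179.190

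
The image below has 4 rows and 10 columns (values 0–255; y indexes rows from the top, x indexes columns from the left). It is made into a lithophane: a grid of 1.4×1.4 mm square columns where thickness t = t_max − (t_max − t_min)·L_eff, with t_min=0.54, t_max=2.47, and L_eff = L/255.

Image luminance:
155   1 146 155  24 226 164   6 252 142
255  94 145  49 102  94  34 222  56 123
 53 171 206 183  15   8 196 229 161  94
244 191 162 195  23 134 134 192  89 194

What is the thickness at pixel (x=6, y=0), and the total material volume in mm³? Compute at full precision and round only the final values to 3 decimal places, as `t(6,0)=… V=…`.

t(6,0)=1.229 V=114.743

span = t_max - t_min = 2.47 - 0.54 = 1.930
L(6,0) = 164, L_eff = 164/255 = 0.643137
t(6,0) = 2.47 - 1.930·0.643137 = 1.229
Σt over all 4·10 pixels = 497611/8500 ≈ 58.5424706
V = pitch²·Σt = 1.4²·497611/8500 = 114.743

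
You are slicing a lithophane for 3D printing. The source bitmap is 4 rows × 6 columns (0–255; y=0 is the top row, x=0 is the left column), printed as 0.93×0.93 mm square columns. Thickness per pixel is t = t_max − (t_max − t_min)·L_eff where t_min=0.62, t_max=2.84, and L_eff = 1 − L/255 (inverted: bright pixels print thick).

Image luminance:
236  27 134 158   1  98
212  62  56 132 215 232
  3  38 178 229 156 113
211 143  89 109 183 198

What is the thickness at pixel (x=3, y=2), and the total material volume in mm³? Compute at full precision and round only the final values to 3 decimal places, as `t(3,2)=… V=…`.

t(3,2)=2.614 V=37.063

span = t_max - t_min = 2.84 - 0.62 = 2.220
L(3,2) = 229, L_eff = 1 - 229/255 = 0.101961 (inverted)
t(3,2) = 2.84 - 2.220·0.101961 = 2.614
Σt over all 4·6 pixels = 42.852
V = pitch²·Σt = 0.93²·42.852 = 37.063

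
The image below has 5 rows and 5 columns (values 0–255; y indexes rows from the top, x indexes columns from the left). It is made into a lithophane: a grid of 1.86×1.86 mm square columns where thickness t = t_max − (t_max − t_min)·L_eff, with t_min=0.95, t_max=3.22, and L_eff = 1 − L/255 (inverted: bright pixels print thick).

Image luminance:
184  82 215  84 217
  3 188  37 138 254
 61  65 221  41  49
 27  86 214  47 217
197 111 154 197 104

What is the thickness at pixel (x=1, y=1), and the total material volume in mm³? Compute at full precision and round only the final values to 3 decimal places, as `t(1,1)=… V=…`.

span = t_max - t_min = 3.22 - 0.95 = 2.270
L(1,1) = 188, L_eff = 1 - 188/255 = 0.262745 (inverted)
t(1,1) = 3.22 - 2.270·0.262745 = 2.624
Σt over all 5·5 pixels = 332609/6375 ≈ 52.1739608
V = pitch²·Σt = 1.86²·332609/6375 = 180.501

t(1,1)=2.624 V=180.501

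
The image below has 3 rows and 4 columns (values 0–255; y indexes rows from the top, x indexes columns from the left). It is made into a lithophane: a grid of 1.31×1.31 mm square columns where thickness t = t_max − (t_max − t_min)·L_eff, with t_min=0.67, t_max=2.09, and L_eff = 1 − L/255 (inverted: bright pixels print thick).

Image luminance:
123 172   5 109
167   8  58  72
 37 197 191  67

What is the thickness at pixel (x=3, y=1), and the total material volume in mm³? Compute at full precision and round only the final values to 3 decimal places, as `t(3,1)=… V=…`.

span = t_max - t_min = 2.09 - 0.67 = 1.420
L(3,1) = 72, L_eff = 1 - 72/255 = 0.717647 (inverted)
t(3,1) = 2.09 - 1.420·0.717647 = 1.071
Σt over all 3·4 pixels = 31356/2125 ≈ 14.7557647
V = pitch²·Σt = 1.31²·31356/2125 = 25.322

t(3,1)=1.071 V=25.322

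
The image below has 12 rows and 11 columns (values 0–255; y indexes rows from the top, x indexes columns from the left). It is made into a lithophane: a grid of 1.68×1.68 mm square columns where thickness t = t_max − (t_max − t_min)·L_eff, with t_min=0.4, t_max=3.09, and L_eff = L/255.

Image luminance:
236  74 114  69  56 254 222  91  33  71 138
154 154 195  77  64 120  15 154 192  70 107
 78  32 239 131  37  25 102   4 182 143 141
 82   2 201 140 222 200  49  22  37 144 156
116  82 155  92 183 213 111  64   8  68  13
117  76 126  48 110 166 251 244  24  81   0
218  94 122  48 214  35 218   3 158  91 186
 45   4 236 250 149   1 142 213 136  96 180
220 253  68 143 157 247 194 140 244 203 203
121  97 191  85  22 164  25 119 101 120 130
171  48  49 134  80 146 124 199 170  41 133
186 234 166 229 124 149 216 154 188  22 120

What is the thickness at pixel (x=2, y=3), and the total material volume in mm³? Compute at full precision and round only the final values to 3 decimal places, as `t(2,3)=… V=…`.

t(2,3)=0.970 V=658.567

span = t_max - t_min = 3.09 - 0.4 = 2.690
L(2,3) = 201, L_eff = 201/255 = 0.788235
t(2,3) = 3.09 - 2.690·0.788235 = 0.970
Σt over all 12·11 pixels = 2975033/12750 ≈ 233.3359216
V = pitch²·Σt = 1.68²·2975033/12750 = 658.567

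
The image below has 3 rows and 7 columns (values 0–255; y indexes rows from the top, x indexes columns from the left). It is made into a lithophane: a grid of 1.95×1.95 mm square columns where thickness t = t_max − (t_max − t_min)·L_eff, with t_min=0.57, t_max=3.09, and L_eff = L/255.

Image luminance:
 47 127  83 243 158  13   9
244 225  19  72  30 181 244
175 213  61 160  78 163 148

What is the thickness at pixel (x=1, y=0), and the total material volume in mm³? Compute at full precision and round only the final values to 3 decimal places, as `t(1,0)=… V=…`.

t(1,0)=1.835 V=145.548

span = t_max - t_min = 3.09 - 0.57 = 2.520
L(1,0) = 127, L_eff = 127/255 = 0.498039
t(1,0) = 3.09 - 2.520·0.498039 = 1.835
Σt over all 3·7 pixels = 325353/8500 ≈ 38.2768235
V = pitch²·Σt = 1.95²·325353/8500 = 145.548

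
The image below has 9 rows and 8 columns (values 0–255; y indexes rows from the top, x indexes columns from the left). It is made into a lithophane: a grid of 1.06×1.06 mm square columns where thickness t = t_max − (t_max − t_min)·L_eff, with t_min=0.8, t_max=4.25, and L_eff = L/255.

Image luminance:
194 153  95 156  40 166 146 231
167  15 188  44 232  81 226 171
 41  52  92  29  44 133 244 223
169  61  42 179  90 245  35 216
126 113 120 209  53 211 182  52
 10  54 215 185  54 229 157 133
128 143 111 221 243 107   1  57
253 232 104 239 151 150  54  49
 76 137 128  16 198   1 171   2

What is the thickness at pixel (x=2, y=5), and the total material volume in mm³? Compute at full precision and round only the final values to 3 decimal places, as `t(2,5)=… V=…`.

t(2,5)=1.341 V=202.826

span = t_max - t_min = 4.25 - 0.8 = 3.450
L(2,5) = 215, L_eff = 215/255 = 0.843137
t(2,5) = 4.25 - 3.450·0.843137 = 1.341
Σt over all 9·8 pixels = 12275/68 ≈ 180.5147059
V = pitch²·Σt = 1.06²·12275/68 = 202.826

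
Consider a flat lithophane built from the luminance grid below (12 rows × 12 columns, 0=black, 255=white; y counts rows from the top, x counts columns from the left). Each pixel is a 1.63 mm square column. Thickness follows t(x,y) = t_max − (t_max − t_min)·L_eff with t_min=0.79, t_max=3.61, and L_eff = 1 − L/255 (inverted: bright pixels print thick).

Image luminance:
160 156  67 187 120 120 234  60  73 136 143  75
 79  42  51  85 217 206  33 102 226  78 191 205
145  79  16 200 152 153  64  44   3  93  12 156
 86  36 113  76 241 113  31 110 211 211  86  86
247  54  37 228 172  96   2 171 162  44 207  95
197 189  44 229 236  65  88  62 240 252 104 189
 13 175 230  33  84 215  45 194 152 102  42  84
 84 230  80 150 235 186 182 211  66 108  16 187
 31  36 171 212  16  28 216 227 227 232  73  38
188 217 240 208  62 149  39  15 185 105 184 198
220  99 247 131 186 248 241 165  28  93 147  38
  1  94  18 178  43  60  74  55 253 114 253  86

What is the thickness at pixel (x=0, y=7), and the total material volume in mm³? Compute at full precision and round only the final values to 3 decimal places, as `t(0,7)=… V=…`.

span = t_max - t_min = 3.61 - 0.79 = 2.820
L(0,7) = 84, L_eff = 1 - 84/255 = 0.670588 (inverted)
t(0,7) = 3.61 - 2.820·0.670588 = 1.719
Σt over all 12·12 pixels = 675221/2125 ≈ 317.7510588
V = pitch²·Σt = 1.63²·675221/2125 = 844.233

t(0,7)=1.719 V=844.233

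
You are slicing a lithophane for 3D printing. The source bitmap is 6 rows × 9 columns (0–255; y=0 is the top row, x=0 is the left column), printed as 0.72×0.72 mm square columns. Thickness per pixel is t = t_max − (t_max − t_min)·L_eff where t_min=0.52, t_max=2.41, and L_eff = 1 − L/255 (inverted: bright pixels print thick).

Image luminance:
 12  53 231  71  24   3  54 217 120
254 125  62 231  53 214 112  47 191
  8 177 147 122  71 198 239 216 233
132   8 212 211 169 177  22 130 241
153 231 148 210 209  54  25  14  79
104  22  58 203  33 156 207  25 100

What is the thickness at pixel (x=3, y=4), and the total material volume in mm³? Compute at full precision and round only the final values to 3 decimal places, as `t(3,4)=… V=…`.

span = t_max - t_min = 2.41 - 0.52 = 1.890
L(3,4) = 210, L_eff = 1 - 210/255 = 0.176471 (inverted)
t(3,4) = 2.41 - 1.890·0.176471 = 2.076
Σt over all 6·9 pixels = 334107/4250 ≈ 78.6134118
V = pitch²·Σt = 0.72²·334107/4250 = 40.753

t(3,4)=2.076 V=40.753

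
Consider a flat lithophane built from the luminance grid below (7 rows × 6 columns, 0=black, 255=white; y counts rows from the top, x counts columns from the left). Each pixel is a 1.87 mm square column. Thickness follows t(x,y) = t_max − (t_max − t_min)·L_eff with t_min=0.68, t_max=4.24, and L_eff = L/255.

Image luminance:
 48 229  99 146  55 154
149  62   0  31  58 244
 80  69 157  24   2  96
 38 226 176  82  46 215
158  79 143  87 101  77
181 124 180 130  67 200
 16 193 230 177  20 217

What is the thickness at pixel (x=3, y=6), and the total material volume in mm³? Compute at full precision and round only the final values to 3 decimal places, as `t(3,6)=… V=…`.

span = t_max - t_min = 4.24 - 0.68 = 3.560
L(3,6) = 177, L_eff = 177/255 = 0.694118
t(3,6) = 4.24 - 3.560·0.694118 = 1.769
Σt over all 7·6 pixels = 234062/2125 ≈ 110.1468235
V = pitch²·Σt = 1.87²·234062/2125 = 385.172

t(3,6)=1.769 V=385.172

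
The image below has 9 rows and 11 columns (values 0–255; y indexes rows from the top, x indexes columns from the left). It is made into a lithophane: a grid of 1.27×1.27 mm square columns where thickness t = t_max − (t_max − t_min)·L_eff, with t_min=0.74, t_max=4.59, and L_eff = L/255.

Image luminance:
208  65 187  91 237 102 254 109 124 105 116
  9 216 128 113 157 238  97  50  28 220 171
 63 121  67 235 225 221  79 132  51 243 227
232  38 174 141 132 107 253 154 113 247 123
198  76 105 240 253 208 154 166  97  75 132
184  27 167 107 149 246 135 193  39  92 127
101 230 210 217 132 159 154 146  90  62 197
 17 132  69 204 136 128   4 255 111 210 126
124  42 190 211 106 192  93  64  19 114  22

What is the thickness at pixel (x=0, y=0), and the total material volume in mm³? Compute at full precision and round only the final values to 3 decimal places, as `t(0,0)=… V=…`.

span = t_max - t_min = 4.59 - 0.74 = 3.850
L(0,0) = 208, L_eff = 208/255 = 0.815686
t(0,0) = 4.59 - 3.850·0.815686 = 1.450
Σt over all 9·11 pixels = 1251811/5100 ≈ 245.4531373
V = pitch²·Σt = 1.27²·1251811/5100 = 395.891

t(0,0)=1.450 V=395.891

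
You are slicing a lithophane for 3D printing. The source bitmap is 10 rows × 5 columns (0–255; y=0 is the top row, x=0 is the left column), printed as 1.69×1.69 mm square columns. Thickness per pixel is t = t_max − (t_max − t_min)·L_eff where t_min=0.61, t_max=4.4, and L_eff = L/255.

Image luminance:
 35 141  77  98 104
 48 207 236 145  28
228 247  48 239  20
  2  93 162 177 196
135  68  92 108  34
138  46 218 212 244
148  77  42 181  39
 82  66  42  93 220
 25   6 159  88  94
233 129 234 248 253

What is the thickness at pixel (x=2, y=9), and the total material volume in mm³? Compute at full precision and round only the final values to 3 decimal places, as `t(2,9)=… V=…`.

span = t_max - t_min = 4.4 - 0.61 = 3.790
L(2,9) = 234, L_eff = 234/255 = 0.917647
t(2,9) = 4.4 - 3.790·0.917647 = 0.922
Σt over all 10·5 pixels = 215199/1700 ≈ 126.5876471
V = pitch²·Σt = 1.69²·215199/1700 = 361.547

t(2,9)=0.922 V=361.547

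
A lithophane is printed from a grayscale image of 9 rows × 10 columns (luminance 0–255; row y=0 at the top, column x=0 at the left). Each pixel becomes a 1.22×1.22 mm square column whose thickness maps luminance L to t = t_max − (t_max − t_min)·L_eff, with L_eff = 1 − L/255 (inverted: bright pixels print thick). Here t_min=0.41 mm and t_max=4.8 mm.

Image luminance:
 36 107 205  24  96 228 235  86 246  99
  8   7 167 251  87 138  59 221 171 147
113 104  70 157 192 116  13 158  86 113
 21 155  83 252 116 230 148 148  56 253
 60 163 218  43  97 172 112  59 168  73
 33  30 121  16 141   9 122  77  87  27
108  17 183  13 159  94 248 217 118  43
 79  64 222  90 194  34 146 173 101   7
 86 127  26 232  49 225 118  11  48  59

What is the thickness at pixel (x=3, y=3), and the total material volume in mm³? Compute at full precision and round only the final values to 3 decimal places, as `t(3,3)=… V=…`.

span = t_max - t_min = 4.8 - 0.41 = 4.390
L(3,3) = 252, L_eff = 1 - 252/255 = 0.011765 (inverted)
t(3,3) = 4.8 - 4.390·0.011765 = 4.748
Σt over all 9·10 pixels = 5471869/25500 ≈ 214.5830980
V = pitch²·Σt = 1.22²·5471869/25500 = 319.385

t(3,3)=4.748 V=319.385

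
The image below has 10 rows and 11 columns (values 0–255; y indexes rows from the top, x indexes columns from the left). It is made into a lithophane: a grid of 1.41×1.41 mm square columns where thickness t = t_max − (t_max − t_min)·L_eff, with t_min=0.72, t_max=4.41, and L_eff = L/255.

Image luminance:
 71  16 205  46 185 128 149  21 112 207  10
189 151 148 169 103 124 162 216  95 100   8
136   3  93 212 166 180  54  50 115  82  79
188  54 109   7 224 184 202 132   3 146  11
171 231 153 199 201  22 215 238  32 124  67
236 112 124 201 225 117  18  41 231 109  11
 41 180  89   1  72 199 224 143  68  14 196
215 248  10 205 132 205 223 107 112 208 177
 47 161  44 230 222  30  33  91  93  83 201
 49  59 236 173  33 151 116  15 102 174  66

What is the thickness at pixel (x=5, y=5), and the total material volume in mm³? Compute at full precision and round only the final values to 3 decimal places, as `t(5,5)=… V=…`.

span = t_max - t_min = 4.41 - 0.72 = 3.690
L(5,5) = 117, L_eff = 117/255 = 0.458824
t(5,5) = 4.41 - 3.690·0.458824 = 2.717
Σt over all 10·11 pixels = 2450427/8500 ≈ 288.2855294
V = pitch²·Σt = 1.41²·2450427/8500 = 573.140

t(5,5)=2.717 V=573.140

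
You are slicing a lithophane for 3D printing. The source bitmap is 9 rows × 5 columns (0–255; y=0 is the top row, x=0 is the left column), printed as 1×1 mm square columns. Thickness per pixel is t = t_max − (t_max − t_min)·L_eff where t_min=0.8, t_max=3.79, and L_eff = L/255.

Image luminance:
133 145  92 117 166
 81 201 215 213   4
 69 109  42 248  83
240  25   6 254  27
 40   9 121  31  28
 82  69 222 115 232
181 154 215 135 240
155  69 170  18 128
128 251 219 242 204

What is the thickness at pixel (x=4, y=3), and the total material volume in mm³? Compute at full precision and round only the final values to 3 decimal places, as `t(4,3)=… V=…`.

span = t_max - t_min = 3.79 - 0.8 = 2.990
L(4,3) = 27, L_eff = 27/255 = 0.105882
t(4,3) = 3.79 - 2.990·0.105882 = 3.473
Σt over all 9·5 pixels = 858851/8500 ≈ 101.0412941
V = pitch²·Σt = 1²·858851/8500 = 101.041

t(4,3)=3.473 V=101.041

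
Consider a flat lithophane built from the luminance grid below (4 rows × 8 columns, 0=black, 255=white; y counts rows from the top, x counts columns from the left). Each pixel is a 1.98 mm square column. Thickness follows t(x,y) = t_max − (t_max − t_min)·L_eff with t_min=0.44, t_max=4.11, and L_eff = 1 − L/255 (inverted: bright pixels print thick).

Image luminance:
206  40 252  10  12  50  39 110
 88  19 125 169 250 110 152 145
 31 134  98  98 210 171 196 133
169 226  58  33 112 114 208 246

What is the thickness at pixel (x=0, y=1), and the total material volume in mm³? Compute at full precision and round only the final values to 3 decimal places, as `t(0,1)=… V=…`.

t(0,1)=1.707 V=281.681

span = t_max - t_min = 4.11 - 0.44 = 3.670
L(0,1) = 88, L_eff = 1 - 88/255 = 0.654902 (inverted)
t(0,1) = 4.11 - 3.670·0.654902 = 1.707
Σt over all 4·8 pixels = 305363/4250 ≈ 71.8501176
V = pitch²·Σt = 1.98²·305363/4250 = 281.681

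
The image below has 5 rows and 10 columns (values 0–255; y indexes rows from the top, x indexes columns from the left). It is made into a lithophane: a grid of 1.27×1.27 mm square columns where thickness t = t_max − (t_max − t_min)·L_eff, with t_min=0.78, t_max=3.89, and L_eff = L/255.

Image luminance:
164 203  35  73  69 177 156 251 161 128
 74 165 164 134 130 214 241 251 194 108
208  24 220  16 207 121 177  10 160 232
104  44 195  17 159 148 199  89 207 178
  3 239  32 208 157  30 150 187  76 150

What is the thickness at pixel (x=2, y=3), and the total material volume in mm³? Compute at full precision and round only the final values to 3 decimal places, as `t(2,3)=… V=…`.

span = t_max - t_min = 3.89 - 0.78 = 3.110
L(2,3) = 195, L_eff = 195/255 = 0.764706
t(2,3) = 3.89 - 3.110·0.764706 = 1.512
Σt over all 5·10 pixels = 2770621/25500 ≈ 108.6518039
V = pitch²·Σt = 1.27²·2770621/25500 = 175.244

t(2,3)=1.512 V=175.244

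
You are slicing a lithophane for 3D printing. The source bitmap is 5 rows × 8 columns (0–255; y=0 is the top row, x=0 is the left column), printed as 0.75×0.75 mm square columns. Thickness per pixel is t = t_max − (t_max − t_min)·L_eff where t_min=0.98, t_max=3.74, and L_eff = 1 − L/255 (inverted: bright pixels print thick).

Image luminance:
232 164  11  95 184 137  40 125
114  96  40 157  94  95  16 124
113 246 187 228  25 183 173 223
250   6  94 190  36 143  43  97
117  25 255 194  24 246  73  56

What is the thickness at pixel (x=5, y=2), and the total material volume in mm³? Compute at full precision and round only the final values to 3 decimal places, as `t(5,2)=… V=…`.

span = t_max - t_min = 3.74 - 0.98 = 2.760
L(5,2) = 183, L_eff = 1 - 183/255 = 0.282353 (inverted)
t(5,2) = 3.74 - 2.760·0.282353 = 2.961
Σt over all 5·8 pixels = 197173/2125 ≈ 92.7872941
V = pitch²·Σt = 0.75²·197173/2125 = 52.193

t(5,2)=2.961 V=52.193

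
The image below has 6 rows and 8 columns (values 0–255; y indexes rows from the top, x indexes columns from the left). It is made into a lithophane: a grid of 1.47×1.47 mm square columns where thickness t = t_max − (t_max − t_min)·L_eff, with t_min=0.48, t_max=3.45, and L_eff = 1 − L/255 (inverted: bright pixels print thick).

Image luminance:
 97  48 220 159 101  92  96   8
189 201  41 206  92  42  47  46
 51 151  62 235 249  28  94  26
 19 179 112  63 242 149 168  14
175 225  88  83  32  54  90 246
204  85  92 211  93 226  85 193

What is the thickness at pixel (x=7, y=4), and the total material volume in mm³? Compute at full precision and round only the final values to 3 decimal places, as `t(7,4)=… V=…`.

t(7,4)=3.345 V=193.472

span = t_max - t_min = 3.45 - 0.48 = 2.970
L(7,4) = 246, L_eff = 1 - 246/255 = 0.035294 (inverted)
t(7,4) = 3.45 - 2.970·0.035294 = 3.345
Σt over all 6·8 pixels = 761031/8500 ≈ 89.5330588
V = pitch²·Σt = 1.47²·761031/8500 = 193.472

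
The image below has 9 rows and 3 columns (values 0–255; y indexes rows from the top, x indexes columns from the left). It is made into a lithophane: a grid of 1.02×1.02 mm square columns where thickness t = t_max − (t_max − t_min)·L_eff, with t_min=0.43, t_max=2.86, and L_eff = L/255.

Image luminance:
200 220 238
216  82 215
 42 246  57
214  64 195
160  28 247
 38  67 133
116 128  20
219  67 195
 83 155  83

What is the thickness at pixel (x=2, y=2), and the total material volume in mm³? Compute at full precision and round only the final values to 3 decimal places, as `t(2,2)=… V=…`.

span = t_max - t_min = 2.86 - 0.43 = 2.430
L(2,2) = 57, L_eff = 57/255 = 0.223529
t(2,2) = 2.86 - 2.430·0.223529 = 2.317
Σt over all 9·3 pixels = 177201/4250 ≈ 41.6943529
V = pitch²·Σt = 1.02²·177201/4250 = 43.379

t(2,2)=2.317 V=43.379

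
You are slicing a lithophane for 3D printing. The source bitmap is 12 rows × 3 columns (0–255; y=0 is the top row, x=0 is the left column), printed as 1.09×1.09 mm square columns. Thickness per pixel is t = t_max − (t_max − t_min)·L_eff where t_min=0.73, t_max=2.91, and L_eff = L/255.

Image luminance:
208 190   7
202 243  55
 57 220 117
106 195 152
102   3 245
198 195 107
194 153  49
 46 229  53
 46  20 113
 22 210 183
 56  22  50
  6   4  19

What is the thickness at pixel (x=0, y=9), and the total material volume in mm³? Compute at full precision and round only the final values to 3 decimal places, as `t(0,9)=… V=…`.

span = t_max - t_min = 2.91 - 0.73 = 2.180
L(0,9) = 22, L_eff = 22/255 = 0.086275
t(0,9) = 2.91 - 2.180·0.086275 = 2.722
Σt over all 12·3 pixels = 297099/4250 ≈ 69.9056471
V = pitch²·Σt = 1.09²·297099/4250 = 83.055

t(0,9)=2.722 V=83.055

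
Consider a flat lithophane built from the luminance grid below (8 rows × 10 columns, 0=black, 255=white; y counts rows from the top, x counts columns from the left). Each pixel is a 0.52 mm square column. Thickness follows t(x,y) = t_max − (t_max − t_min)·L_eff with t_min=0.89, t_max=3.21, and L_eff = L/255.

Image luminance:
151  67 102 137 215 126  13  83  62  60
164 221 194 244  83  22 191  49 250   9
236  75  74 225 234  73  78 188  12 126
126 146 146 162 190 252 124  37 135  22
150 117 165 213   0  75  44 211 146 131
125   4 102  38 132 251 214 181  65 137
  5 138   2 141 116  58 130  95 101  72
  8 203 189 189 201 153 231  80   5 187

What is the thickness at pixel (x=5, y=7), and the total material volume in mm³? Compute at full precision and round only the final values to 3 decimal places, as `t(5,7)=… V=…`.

t(5,7)=1.818 V=45.061

span = t_max - t_min = 3.21 - 0.89 = 2.320
L(5,7) = 153, L_eff = 153/255 = 0.600000
t(5,7) = 3.21 - 2.320·0.600000 = 1.818
Σt over all 8·10 pixels = 354126/2125 ≈ 166.6475294
V = pitch²·Σt = 0.52²·354126/2125 = 45.061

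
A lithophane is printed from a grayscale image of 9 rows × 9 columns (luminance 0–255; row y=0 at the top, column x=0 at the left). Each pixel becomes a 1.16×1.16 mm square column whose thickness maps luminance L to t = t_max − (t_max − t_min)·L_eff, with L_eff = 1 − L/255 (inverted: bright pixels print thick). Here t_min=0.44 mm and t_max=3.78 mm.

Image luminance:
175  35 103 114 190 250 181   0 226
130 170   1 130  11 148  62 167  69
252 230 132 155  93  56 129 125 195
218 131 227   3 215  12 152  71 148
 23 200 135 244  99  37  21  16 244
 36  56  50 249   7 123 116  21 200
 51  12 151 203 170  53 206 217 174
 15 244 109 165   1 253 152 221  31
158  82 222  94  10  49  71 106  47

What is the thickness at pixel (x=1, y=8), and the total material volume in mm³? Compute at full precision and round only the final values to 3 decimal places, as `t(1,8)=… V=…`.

span = t_max - t_min = 3.78 - 0.44 = 3.340
L(1,8) = 82, L_eff = 1 - 82/255 = 0.678431 (inverted)
t(1,8) = 3.78 - 3.340·0.678431 = 1.514
Σt over all 9·9 pixels = 209936/1275 ≈ 164.6556863
V = pitch²·Σt = 1.16²·209936/1275 = 221.561

t(1,8)=1.514 V=221.561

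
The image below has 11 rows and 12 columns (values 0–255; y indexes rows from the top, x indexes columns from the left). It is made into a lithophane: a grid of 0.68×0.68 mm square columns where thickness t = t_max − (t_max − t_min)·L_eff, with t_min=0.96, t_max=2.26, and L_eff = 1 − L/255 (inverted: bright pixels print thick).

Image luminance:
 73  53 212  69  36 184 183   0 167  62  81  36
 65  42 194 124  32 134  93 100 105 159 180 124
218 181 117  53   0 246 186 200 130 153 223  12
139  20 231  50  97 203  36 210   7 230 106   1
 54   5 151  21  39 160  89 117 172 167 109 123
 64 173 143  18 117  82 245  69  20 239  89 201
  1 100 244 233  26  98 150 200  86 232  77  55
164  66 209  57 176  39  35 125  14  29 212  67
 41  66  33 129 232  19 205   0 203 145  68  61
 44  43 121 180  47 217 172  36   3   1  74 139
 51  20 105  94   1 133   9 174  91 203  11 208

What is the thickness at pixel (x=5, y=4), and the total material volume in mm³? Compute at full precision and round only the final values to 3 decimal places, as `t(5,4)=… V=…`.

span = t_max - t_min = 2.26 - 0.96 = 1.300
L(5,4) = 160, L_eff = 1 - 160/255 = 0.372549 (inverted)
t(5,4) = 2.26 - 1.300·0.372549 = 1.776
Σt over all 11·12 pixels = 16967/85 ≈ 199.6117647
V = pitch²·Σt = 0.68²·16967/85 = 92.300

t(5,4)=1.776 V=92.300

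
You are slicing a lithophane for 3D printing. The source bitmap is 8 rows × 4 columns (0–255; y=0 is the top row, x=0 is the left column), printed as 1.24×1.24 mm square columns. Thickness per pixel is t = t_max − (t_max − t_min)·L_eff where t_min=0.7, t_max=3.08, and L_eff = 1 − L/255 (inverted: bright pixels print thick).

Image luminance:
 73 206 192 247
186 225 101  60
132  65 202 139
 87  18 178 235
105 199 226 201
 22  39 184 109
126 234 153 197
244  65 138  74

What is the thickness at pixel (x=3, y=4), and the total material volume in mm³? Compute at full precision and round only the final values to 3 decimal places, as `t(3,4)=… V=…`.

t(3,4)=2.576 V=101.346

span = t_max - t_min = 3.08 - 0.7 = 2.380
L(3,4) = 201, L_eff = 1 - 201/255 = 0.211765 (inverted)
t(3,4) = 3.08 - 2.380·0.211765 = 2.576
Σt over all 8·4 pixels = 65.912
V = pitch²·Σt = 1.24²·65.912 = 101.346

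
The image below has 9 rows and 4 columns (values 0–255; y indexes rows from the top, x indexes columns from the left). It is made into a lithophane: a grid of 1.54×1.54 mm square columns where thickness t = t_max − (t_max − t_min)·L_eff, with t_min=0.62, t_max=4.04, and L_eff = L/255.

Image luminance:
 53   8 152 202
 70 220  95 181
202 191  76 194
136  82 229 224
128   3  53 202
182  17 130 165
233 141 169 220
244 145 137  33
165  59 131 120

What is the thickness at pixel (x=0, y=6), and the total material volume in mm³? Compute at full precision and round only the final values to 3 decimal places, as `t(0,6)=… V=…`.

span = t_max - t_min = 4.04 - 0.62 = 3.420
L(0,6) = 233, L_eff = 233/255 = 0.913725
t(0,6) = 4.04 - 3.420·0.913725 = 0.915
Σt over all 9·4 pixels = 166788/2125 ≈ 78.4884706
V = pitch²·Σt = 1.54²·166788/2125 = 186.143

t(0,6)=0.915 V=186.143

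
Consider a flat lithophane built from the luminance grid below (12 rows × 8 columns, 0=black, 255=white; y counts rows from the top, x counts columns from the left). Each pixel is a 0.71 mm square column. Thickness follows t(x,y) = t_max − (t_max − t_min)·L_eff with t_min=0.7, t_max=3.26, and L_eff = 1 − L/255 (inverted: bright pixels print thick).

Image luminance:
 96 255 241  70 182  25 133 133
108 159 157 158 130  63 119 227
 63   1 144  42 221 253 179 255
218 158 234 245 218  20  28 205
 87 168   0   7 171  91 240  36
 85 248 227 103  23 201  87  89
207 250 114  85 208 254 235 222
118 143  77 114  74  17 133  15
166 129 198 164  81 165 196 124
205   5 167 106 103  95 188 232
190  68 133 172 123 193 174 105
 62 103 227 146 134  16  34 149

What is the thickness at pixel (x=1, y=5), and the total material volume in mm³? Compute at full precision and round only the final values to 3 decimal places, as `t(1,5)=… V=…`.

t(1,5)=3.190 V=100.789

span = t_max - t_min = 3.26 - 0.7 = 2.560
L(1,5) = 248, L_eff = 1 - 248/255 = 0.027451 (inverted)
t(1,5) = 3.26 - 2.560·0.027451 = 3.190
Σt over all 12·8 pixels = 1274608/6375 ≈ 199.9385098
V = pitch²·Σt = 0.71²·1274608/6375 = 100.789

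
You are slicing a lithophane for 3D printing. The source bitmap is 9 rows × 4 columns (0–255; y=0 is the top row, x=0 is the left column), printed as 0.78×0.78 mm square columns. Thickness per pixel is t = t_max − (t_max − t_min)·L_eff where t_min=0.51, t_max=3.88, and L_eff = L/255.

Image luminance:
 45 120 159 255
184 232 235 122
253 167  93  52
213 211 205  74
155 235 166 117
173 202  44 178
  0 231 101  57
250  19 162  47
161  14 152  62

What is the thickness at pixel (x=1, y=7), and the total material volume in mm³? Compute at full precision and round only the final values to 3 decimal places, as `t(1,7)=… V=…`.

t(1,7)=3.629 V=43.605

span = t_max - t_min = 3.88 - 0.51 = 3.370
L(1,7) = 19, L_eff = 19/255 = 0.074510
t(1,7) = 3.88 - 3.370·0.074510 = 3.629
Σt over all 9·4 pixels = 913819/12750 ≈ 71.6720784
V = pitch²·Σt = 0.78²·913819/12750 = 43.605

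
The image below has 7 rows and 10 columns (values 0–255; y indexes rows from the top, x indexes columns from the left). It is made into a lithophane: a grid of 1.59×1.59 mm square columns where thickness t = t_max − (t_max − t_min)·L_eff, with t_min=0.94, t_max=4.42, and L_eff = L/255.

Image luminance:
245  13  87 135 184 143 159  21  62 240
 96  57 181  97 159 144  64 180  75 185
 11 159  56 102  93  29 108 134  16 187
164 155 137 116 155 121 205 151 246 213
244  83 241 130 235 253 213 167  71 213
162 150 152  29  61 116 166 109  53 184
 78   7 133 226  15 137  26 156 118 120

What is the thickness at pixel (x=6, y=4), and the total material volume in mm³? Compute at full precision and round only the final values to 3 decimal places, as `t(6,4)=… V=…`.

t(6,4)=1.513 V=467.095

span = t_max - t_min = 4.42 - 0.94 = 3.480
L(6,4) = 213, L_eff = 213/255 = 0.835294
t(6,4) = 4.42 - 3.480·0.835294 = 1.513
Σt over all 7·10 pixels = 392618/2125 ≈ 184.7614118
V = pitch²·Σt = 1.59²·392618/2125 = 467.095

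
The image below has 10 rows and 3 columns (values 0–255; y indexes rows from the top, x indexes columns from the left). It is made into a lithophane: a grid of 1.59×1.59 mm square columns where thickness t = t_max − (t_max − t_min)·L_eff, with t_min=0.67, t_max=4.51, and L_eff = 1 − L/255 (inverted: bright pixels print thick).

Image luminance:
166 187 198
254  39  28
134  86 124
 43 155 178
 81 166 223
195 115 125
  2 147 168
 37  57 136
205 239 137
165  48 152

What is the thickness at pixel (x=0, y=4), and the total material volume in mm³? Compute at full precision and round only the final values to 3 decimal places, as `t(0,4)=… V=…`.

span = t_max - t_min = 4.51 - 0.67 = 3.840
L(0,4) = 81, L_eff = 1 - 81/255 = 0.682353 (inverted)
t(0,4) = 4.51 - 3.840·0.682353 = 1.890
Σt over all 10·3 pixels = 68157/850 ≈ 80.1847059
V = pitch²·Σt = 1.59²·68157/850 = 202.715

t(0,4)=1.890 V=202.715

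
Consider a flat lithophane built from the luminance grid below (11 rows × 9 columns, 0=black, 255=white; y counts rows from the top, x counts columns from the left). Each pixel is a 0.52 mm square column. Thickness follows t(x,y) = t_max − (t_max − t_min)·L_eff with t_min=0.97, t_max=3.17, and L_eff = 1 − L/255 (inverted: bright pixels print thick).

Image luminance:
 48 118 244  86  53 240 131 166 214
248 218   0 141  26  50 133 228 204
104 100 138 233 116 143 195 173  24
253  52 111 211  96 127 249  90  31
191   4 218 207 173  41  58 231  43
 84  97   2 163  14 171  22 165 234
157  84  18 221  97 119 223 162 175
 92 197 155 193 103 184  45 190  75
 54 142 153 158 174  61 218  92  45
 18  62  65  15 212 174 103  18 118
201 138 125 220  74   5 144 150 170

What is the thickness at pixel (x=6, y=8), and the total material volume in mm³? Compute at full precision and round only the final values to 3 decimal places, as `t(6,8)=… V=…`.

t(6,8)=2.851 V=55.620

span = t_max - t_min = 3.17 - 0.97 = 2.200
L(6,8) = 218, L_eff = 1 - 218/255 = 0.145098 (inverted)
t(6,8) = 3.17 - 2.200·0.145098 = 2.851
Σt over all 11·9 pixels = 349679/1700 ≈ 205.6935294
V = pitch²·Σt = 0.52²·349679/1700 = 55.620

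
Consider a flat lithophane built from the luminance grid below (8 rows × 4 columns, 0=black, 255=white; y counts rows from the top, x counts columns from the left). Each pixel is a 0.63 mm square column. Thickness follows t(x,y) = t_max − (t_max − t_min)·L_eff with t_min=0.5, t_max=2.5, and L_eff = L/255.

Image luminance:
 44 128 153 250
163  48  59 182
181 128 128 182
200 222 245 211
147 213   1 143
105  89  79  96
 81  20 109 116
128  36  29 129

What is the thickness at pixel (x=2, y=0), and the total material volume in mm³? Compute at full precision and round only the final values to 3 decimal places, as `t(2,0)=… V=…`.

t(2,0)=1.300 V=19.160

span = t_max - t_min = 2.5 - 0.5 = 2.000
L(2,0) = 153, L_eff = 153/255 = 0.600000
t(2,0) = 2.5 - 2.000·0.600000 = 1.300
Σt over all 8·4 pixels = 2462/51 ≈ 48.2745098
V = pitch²·Σt = 0.63²·2462/51 = 19.160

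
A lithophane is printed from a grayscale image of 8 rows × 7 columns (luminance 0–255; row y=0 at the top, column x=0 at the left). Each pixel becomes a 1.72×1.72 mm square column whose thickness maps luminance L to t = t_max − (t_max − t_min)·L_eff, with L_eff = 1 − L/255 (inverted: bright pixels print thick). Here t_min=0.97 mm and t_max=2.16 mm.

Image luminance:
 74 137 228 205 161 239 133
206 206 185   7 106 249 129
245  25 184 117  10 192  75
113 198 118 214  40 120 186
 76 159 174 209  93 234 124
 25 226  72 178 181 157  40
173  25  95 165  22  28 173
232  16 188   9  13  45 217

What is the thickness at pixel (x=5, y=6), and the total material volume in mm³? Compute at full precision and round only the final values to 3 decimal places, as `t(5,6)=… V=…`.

span = t_max - t_min = 2.16 - 0.97 = 1.190
L(5,6) = 28, L_eff = 1 - 28/255 = 0.890196 (inverted)
t(5,6) = 2.16 - 1.190·0.890196 = 1.101
Σt over all 8·7 pixels = 133637/1500 ≈ 89.0913333
V = pitch²·Σt = 1.72²·133637/1500 = 263.568

t(5,6)=1.101 V=263.568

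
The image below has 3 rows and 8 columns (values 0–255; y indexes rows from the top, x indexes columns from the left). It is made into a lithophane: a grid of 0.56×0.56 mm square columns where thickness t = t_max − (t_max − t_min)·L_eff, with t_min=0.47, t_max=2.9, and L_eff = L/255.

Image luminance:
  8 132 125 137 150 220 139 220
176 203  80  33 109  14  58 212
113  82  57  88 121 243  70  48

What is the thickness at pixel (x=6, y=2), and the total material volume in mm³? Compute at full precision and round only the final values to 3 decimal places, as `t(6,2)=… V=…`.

span = t_max - t_min = 2.9 - 0.47 = 2.430
L(6,2) = 70, L_eff = 70/255 = 0.274510
t(6,2) = 2.9 - 2.430·0.274510 = 2.233
Σt over all 3·8 pixels = 180861/4250 ≈ 42.5555294
V = pitch²·Σt = 0.56²·180861/4250 = 13.345

t(6,2)=2.233 V=13.345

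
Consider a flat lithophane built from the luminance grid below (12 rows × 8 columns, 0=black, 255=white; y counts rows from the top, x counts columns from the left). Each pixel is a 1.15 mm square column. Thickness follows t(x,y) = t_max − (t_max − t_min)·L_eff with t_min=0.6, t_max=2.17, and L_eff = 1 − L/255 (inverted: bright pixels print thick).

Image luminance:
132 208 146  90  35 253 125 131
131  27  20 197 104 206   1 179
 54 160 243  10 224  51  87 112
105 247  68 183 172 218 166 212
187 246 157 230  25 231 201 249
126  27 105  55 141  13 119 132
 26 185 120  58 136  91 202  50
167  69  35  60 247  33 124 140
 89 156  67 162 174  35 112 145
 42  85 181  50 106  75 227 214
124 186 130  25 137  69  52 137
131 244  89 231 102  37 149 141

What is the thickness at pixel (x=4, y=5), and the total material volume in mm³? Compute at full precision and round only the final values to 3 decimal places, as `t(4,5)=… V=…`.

t(4,5)=1.468 V=175.416

span = t_max - t_min = 2.17 - 0.6 = 1.570
L(4,5) = 141, L_eff = 1 - 141/255 = 0.447059 (inverted)
t(4,5) = 2.17 - 1.570·0.447059 = 1.468
Σt over all 12·8 pixels = 845579/6375 ≈ 132.6398431
V = pitch²·Σt = 1.15²·845579/6375 = 175.416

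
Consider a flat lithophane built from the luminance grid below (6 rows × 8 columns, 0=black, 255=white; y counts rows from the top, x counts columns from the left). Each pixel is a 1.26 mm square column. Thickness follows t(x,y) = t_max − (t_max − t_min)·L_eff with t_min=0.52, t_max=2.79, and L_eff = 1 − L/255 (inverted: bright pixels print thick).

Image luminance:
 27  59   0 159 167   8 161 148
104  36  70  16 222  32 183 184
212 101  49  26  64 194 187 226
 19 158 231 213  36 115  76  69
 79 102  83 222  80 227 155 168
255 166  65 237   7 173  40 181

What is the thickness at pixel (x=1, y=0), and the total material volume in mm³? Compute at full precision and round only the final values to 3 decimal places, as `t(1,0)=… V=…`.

t(1,0)=1.045 V=121.483

span = t_max - t_min = 2.79 - 0.52 = 2.270
L(1,0) = 59, L_eff = 1 - 59/255 = 0.768627 (inverted)
t(1,0) = 2.79 - 2.270·0.768627 = 1.045
Σt over all 6·8 pixels = 487816/6375 ≈ 76.5201569
V = pitch²·Σt = 1.26²·487816/6375 = 121.483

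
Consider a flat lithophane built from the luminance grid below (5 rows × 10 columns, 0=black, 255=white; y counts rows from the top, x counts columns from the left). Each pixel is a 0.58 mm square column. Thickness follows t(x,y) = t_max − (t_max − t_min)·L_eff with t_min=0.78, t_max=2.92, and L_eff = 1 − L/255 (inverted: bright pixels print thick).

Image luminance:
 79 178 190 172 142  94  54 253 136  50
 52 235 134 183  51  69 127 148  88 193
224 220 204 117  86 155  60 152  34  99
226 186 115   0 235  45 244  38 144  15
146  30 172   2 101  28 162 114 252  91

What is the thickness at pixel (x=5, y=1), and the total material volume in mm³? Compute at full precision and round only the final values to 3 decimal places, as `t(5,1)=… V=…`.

t(5,1)=1.359 V=30.976

span = t_max - t_min = 2.92 - 0.78 = 2.140
L(5,1) = 69, L_eff = 1 - 69/255 = 0.729412 (inverted)
t(5,1) = 2.92 - 2.140·0.729412 = 1.359
Σt over all 5·10 pixels = 46961/510 ≈ 92.0803922
V = pitch²·Σt = 0.58²·46961/510 = 30.976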